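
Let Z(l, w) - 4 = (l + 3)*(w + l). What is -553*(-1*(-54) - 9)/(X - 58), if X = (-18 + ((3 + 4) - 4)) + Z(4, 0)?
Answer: 24885/41 ≈ 606.95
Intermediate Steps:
Z(l, w) = 4 + (3 + l)*(l + w) (Z(l, w) = 4 + (l + 3)*(w + l) = 4 + (3 + l)*(l + w))
X = 17 (X = (-18 + ((3 + 4) - 4)) + (4 + 4² + 3*4 + 3*0 + 4*0) = (-18 + (7 - 4)) + (4 + 16 + 12 + 0 + 0) = (-18 + 3) + 32 = -15 + 32 = 17)
-553*(-1*(-54) - 9)/(X - 58) = -553*(-1*(-54) - 9)/(17 - 58) = -553*(54 - 9)/(-41) = -24885*(-1)/41 = -553*(-45/41) = 24885/41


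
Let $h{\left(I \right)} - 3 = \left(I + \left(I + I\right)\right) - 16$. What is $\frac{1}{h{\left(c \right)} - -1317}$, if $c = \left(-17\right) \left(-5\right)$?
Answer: $\frac{1}{1559} \approx 0.00064144$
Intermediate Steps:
$c = 85$
$h{\left(I \right)} = -13 + 3 I$ ($h{\left(I \right)} = 3 + \left(\left(I + \left(I + I\right)\right) - 16\right) = 3 + \left(\left(I + 2 I\right) - 16\right) = 3 + \left(3 I - 16\right) = 3 + \left(-16 + 3 I\right) = -13 + 3 I$)
$\frac{1}{h{\left(c \right)} - -1317} = \frac{1}{\left(-13 + 3 \cdot 85\right) - -1317} = \frac{1}{\left(-13 + 255\right) + \left(-1879 + 3196\right)} = \frac{1}{242 + 1317} = \frac{1}{1559}$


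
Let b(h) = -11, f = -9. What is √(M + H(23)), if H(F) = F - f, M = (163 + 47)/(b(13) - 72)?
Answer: √203018/83 ≈ 5.4286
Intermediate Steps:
M = -210/83 (M = (163 + 47)/(-11 - 72) = 210/(-83) = 210*(-1/83) = -210/83 ≈ -2.5301)
H(F) = 9 + F (H(F) = F - 1*(-9) = F + 9 = 9 + F)
√(M + H(23)) = √(-210/83 + (9 + 23)) = √(-210/83 + 32) = √(2446/83) = √203018/83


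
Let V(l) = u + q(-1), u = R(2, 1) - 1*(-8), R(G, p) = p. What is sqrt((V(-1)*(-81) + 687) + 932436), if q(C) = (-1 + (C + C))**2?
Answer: sqrt(931665) ≈ 965.23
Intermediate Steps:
q(C) = (-1 + 2*C)**2
u = 9 (u = 1 - 1*(-8) = 1 + 8 = 9)
V(l) = 18 (V(l) = 9 + (-1 + 2*(-1))**2 = 9 + (-1 - 2)**2 = 9 + (-3)**2 = 9 + 9 = 18)
sqrt((V(-1)*(-81) + 687) + 932436) = sqrt((18*(-81) + 687) + 932436) = sqrt((-1458 + 687) + 932436) = sqrt(-771 + 932436) = sqrt(931665)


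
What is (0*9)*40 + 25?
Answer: 25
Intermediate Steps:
(0*9)*40 + 25 = 0*40 + 25 = 0 + 25 = 25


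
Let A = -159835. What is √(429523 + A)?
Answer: 2*√67422 ≈ 519.31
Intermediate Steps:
√(429523 + A) = √(429523 - 159835) = √269688 = 2*√67422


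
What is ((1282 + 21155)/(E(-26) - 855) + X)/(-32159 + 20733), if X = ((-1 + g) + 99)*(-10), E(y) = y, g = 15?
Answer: 1017967/10066306 ≈ 0.10113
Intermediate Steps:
X = -1130 (X = ((-1 + 15) + 99)*(-10) = (14 + 99)*(-10) = 113*(-10) = -1130)
((1282 + 21155)/(E(-26) - 855) + X)/(-32159 + 20733) = ((1282 + 21155)/(-26 - 855) - 1130)/(-32159 + 20733) = (22437/(-881) - 1130)/(-11426) = (22437*(-1/881) - 1130)*(-1/11426) = (-22437/881 - 1130)*(-1/11426) = -1017967/881*(-1/11426) = 1017967/10066306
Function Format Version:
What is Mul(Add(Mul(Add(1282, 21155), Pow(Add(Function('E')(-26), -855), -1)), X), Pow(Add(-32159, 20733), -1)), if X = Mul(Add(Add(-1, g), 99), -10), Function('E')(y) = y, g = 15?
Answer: Rational(1017967, 10066306) ≈ 0.10113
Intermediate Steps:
X = -1130 (X = Mul(Add(Add(-1, 15), 99), -10) = Mul(Add(14, 99), -10) = Mul(113, -10) = -1130)
Mul(Add(Mul(Add(1282, 21155), Pow(Add(Function('E')(-26), -855), -1)), X), Pow(Add(-32159, 20733), -1)) = Mul(Add(Mul(Add(1282, 21155), Pow(Add(-26, -855), -1)), -1130), Pow(Add(-32159, 20733), -1)) = Mul(Add(Mul(22437, Pow(-881, -1)), -1130), Pow(-11426, -1)) = Mul(Add(Mul(22437, Rational(-1, 881)), -1130), Rational(-1, 11426)) = Mul(Add(Rational(-22437, 881), -1130), Rational(-1, 11426)) = Mul(Rational(-1017967, 881), Rational(-1, 11426)) = Rational(1017967, 10066306)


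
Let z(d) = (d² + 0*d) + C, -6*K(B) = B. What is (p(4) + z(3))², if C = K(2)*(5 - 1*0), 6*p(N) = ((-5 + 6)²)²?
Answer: 225/4 ≈ 56.250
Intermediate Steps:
K(B) = -B/6
p(N) = ⅙ (p(N) = ((-5 + 6)²)²/6 = (1²)²/6 = (⅙)*1² = (⅙)*1 = ⅙)
C = -5/3 (C = (-⅙*2)*(5 - 1*0) = -(5 + 0)/3 = -⅓*5 = -5/3 ≈ -1.6667)
z(d) = -5/3 + d² (z(d) = (d² + 0*d) - 5/3 = (d² + 0) - 5/3 = d² - 5/3 = -5/3 + d²)
(p(4) + z(3))² = (⅙ + (-5/3 + 3²))² = (⅙ + (-5/3 + 9))² = (⅙ + 22/3)² = (15/2)² = 225/4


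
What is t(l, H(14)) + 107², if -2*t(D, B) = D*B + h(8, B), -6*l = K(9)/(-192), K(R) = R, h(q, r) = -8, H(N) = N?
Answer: 1465977/128 ≈ 11453.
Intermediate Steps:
l = 1/128 (l = -3/(2*(-192)) = -3*(-1)/(2*192) = -⅙*(-3/64) = 1/128 ≈ 0.0078125)
t(D, B) = 4 - B*D/2 (t(D, B) = -(D*B - 8)/2 = -(B*D - 8)/2 = -(-8 + B*D)/2 = 4 - B*D/2)
t(l, H(14)) + 107² = (4 - ½*14*1/128) + 107² = (4 - 7/128) + 11449 = 505/128 + 11449 = 1465977/128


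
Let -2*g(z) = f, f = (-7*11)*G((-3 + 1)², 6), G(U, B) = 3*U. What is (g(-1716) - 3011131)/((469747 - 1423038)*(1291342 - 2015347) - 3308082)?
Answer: -3010669/690184142373 ≈ -4.3621e-6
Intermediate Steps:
f = -924 (f = (-7*11)*(3*(-3 + 1)²) = -231*(-2)² = -231*4 = -77*12 = -924)
g(z) = 462 (g(z) = -½*(-924) = 462)
(g(-1716) - 3011131)/((469747 - 1423038)*(1291342 - 2015347) - 3308082) = (462 - 3011131)/((469747 - 1423038)*(1291342 - 2015347) - 3308082) = -3010669/(-953291*(-724005) - 3308082) = -3010669/(690187450455 - 3308082) = -3010669/690184142373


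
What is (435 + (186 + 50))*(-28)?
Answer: -18788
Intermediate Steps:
(435 + (186 + 50))*(-28) = (435 + 236)*(-28) = 671*(-28) = -18788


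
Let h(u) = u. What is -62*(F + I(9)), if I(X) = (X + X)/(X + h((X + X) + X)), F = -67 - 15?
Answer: 5053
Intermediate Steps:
F = -82
I(X) = ½ (I(X) = (X + X)/(X + ((X + X) + X)) = (2*X)/(X + (2*X + X)) = (2*X)/(X + 3*X) = (2*X)/((4*X)) = (2*X)*(1/(4*X)) = ½)
-62*(F + I(9)) = -62*(-82 + ½) = -62*(-163/2) = 5053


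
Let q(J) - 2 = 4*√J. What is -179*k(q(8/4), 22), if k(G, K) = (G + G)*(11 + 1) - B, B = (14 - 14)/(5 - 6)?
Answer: -8592 - 17184*√2 ≈ -32894.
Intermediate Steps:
B = 0 (B = 0/(-1) = 0*(-1) = 0)
q(J) = 2 + 4*√J
k(G, K) = 24*G (k(G, K) = (G + G)*(11 + 1) - 1*0 = (2*G)*12 + 0 = 24*G + 0 = 24*G)
-179*k(q(8/4), 22) = -4296*(2 + 4*√(8/4)) = -4296*(2 + 4*√(8*(¼))) = -4296*(2 + 4*√2) = -179*(48 + 96*√2) = -8592 - 17184*√2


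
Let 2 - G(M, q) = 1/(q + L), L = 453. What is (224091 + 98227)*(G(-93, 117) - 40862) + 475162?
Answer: -3753290081789/285 ≈ -1.3169e+10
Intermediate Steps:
G(M, q) = 2 - 1/(453 + q) (G(M, q) = 2 - 1/(q + 453) = 2 - 1/(453 + q))
(224091 + 98227)*(G(-93, 117) - 40862) + 475162 = (224091 + 98227)*((905 + 2*117)/(453 + 117) - 40862) + 475162 = 322318*((905 + 234)/570 - 40862) + 475162 = 322318*((1/570)*1139 - 40862) + 475162 = 322318*(1139/570 - 40862) + 475162 = 322318*(-23290201/570) + 475162 = -3753425502959/285 + 475162 = -3753290081789/285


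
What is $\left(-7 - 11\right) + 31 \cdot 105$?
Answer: $3237$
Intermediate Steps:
$\left(-7 - 11\right) + 31 \cdot 105 = -18 + 3255 = 3237$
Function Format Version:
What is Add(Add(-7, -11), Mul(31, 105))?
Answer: 3237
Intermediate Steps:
Add(Add(-7, -11), Mul(31, 105)) = Add(-18, 3255) = 3237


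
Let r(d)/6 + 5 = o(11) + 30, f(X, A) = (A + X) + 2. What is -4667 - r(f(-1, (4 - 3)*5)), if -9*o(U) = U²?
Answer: -14209/3 ≈ -4736.3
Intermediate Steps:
o(U) = -U²/9
f(X, A) = 2 + A + X
r(d) = 208/3 (r(d) = -30 + 6*(-⅑*11² + 30) = -30 + 6*(-⅑*121 + 30) = -30 + 6*(-121/9 + 30) = -30 + 6*(149/9) = -30 + 298/3 = 208/3)
-4667 - r(f(-1, (4 - 3)*5)) = -4667 - 1*208/3 = -4667 - 208/3 = -14209/3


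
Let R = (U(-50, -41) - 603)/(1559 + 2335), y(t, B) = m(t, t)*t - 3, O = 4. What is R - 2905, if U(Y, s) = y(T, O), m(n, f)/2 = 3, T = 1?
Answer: -1885445/649 ≈ -2905.2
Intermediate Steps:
m(n, f) = 6 (m(n, f) = 2*3 = 6)
y(t, B) = -3 + 6*t (y(t, B) = 6*t - 3 = -3 + 6*t)
U(Y, s) = 3 (U(Y, s) = -3 + 6*1 = -3 + 6 = 3)
R = -100/649 (R = (3 - 603)/(1559 + 2335) = -600/3894 = -600*1/3894 = -100/649 ≈ -0.15408)
R - 2905 = -100/649 - 2905 = -1885445/649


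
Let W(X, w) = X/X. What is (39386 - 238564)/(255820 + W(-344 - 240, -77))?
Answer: -199178/255821 ≈ -0.77858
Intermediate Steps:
W(X, w) = 1
(39386 - 238564)/(255820 + W(-344 - 240, -77)) = (39386 - 238564)/(255820 + 1) = -199178/255821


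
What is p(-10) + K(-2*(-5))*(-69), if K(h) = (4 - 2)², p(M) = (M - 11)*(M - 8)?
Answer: 102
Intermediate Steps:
p(M) = (-11 + M)*(-8 + M)
K(h) = 4 (K(h) = 2² = 4)
p(-10) + K(-2*(-5))*(-69) = (88 + (-10)² - 19*(-10)) + 4*(-69) = (88 + 100 + 190) - 276 = 378 - 276 = 102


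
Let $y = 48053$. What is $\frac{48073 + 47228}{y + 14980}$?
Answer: $\frac{31767}{21011} \approx 1.5119$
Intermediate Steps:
$\frac{48073 + 47228}{y + 14980} = \frac{48073 + 47228}{48053 + 14980} = \frac{95301}{63033} = 95301 \cdot \frac{1}{63033} = \frac{31767}{21011}$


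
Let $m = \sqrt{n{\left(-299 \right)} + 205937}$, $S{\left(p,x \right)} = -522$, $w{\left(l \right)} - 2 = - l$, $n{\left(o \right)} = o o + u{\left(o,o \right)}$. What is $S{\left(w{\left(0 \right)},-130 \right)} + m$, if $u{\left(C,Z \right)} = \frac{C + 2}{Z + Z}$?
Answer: $-522 + \frac{\sqrt{105614227758}}{598} \approx 21.451$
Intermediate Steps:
$u{\left(C,Z \right)} = \frac{2 + C}{2 Z}$
$n{\left(o \right)} = o^{2} + \frac{2 + o}{2 o}$ ($n{\left(o \right)} = o o + \frac{2 + o}{2 o} = o^{2} + \frac{2 + o}{2 o}$)
$w{\left(l \right)} = 2 - l$
$m = \frac{\sqrt{105614227758}}{598}$ ($m = \sqrt{\frac{1 + \left(-299\right)^{3} + \frac{1}{2} \left(-299\right)}{-299} + 205937} = \sqrt{- \frac{1 - 26730899 - \frac{299}{2}}{299} + 205937} = \sqrt{\left(- \frac{1}{299}\right) \left(- \frac{53462095}{2}\right) + 205937} = \sqrt{\frac{53462095}{598} + 205937} = \sqrt{\frac{176612421}{598}} = \frac{\sqrt{105614227758}}{598} \approx 543.45$)
$S{\left(w{\left(0 \right)},-130 \right)} + m = -522 + \frac{\sqrt{105614227758}}{598}$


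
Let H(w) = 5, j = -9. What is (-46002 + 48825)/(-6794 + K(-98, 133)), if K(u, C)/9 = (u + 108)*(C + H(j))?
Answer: 2823/5626 ≈ 0.50178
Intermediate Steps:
K(u, C) = 9*(5 + C)*(108 + u) (K(u, C) = 9*((u + 108)*(C + 5)) = 9*((108 + u)*(5 + C)) = 9*((5 + C)*(108 + u)) = 9*(5 + C)*(108 + u))
(-46002 + 48825)/(-6794 + K(-98, 133)) = (-46002 + 48825)/(-6794 + (4860 + 45*(-98) + 972*133 + 9*133*(-98))) = 2823/(-6794 + (4860 - 4410 + 129276 - 117306)) = 2823/(-6794 + 12420) = 2823/5626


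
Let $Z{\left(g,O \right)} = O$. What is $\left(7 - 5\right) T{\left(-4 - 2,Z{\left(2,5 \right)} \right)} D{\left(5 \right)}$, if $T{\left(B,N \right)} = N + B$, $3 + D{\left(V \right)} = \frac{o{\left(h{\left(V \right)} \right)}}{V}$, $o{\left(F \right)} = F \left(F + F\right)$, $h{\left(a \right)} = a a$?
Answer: $-494$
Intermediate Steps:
$h{\left(a \right)} = a^{2}$
$o{\left(F \right)} = 2 F^{2}$ ($o{\left(F \right)} = F 2 F = 2 F^{2}$)
$D{\left(V \right)} = -3 + 2 V^{3}$ ($D{\left(V \right)} = -3 + \frac{2 \left(V^{2}\right)^{2}}{V} = -3 + \frac{2 V^{4}}{V} = -3 + 2 V^{3}$)
$T{\left(B,N \right)} = B + N$
$\left(7 - 5\right) T{\left(-4 - 2,Z{\left(2,5 \right)} \right)} D{\left(5 \right)} = \left(7 - 5\right) \left(\left(-4 - 2\right) + 5\right) \left(-3 + 2 \cdot 5^{3}\right) = 2 \left(-6 + 5\right) \left(-3 + 2 \cdot 125\right) = 2 \left(-1\right) \left(-3 + 250\right) = \left(-2\right) 247 = -494$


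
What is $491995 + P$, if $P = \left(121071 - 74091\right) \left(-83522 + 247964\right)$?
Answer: $7725977155$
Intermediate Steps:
$P = 7725485160$ ($P = 46980 \cdot 164442 = 7725485160$)
$491995 + P = 491995 + 7725485160 = 7725977155$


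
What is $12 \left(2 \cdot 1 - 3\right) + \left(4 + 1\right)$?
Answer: $-7$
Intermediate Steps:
$12 \left(2 \cdot 1 - 3\right) + \left(4 + 1\right) = 12 \left(2 - 3\right) + 5 = 12 \left(-1\right) + 5 = -12 + 5 = -7$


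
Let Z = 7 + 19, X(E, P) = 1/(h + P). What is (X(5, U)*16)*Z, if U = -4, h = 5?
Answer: 416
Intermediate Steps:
X(E, P) = 1/(5 + P)
Z = 26
(X(5, U)*16)*Z = (16/(5 - 4))*26 = (16/1)*26 = (1*16)*26 = 16*26 = 416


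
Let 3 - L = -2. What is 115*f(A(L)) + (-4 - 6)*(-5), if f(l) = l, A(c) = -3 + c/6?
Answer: -1195/6 ≈ -199.17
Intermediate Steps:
L = 5 (L = 3 - 1*(-2) = 3 + 2 = 5)
A(c) = -3 + c/6 (A(c) = -3 + c*(1/6) = -3 + c/6)
115*f(A(L)) + (-4 - 6)*(-5) = 115*(-3 + (1/6)*5) + (-4 - 6)*(-5) = 115*(-3 + 5/6) - 10*(-5) = 115*(-13/6) + 50 = -1495/6 + 50 = -1195/6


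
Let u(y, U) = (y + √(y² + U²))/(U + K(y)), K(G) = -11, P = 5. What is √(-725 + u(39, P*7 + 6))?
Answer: √(-651330 + 30*√3202)/30 ≈ 26.867*I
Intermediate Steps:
u(y, U) = (y + √(U² + y²))/(-11 + U) (u(y, U) = (y + √(y² + U²))/(U - 11) = (y + √(U² + y²))/(-11 + U))
√(-725 + u(39, P*7 + 6)) = √(-725 + (39 + √((5*7 + 6)² + 39²))/(-11 + (5*7 + 6))) = √(-725 + (39 + √((35 + 6)² + 1521))/(-11 + (35 + 6))) = √(-725 + (39 + √(41² + 1521))/(-11 + 41)) = √(-725 + (39 + √(1681 + 1521))/30) = √(-725 + (39 + √3202)/30) = √(-725 + (13/10 + √3202/30)) = √(-7237/10 + √3202/30)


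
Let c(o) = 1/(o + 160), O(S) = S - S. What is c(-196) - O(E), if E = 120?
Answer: -1/36 ≈ -0.027778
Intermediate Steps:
O(S) = 0
c(o) = 1/(160 + o)
c(-196) - O(E) = 1/(160 - 196) - 1*0 = 1/(-36) + 0 = -1/36 + 0 = -1/36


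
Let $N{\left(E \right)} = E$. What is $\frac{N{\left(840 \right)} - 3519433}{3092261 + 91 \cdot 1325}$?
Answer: $- \frac{3518593}{3212836} \approx -1.0952$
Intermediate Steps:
$\frac{N{\left(840 \right)} - 3519433}{3092261 + 91 \cdot 1325} = \frac{840 - 3519433}{3092261 + 91 \cdot 1325} = - \frac{3518593}{3092261 + 120575} = - \frac{3518593}{3212836}$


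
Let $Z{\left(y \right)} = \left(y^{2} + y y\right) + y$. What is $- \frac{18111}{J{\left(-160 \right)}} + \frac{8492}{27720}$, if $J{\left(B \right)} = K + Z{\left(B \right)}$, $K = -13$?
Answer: $- \frac{520573}{10715670} \approx -0.048581$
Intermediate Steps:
$Z{\left(y \right)} = y + 2 y^{2}$ ($Z{\left(y \right)} = \left(y^{2} + y^{2}\right) + y = 2 y^{2} + y = y + 2 y^{2}$)
$J{\left(B \right)} = -13 + B \left(1 + 2 B\right)$
$- \frac{18111}{J{\left(-160 \right)}} + \frac{8492}{27720} = - \frac{18111}{-13 - 160 \left(1 + 2 \left(-160\right)\right)} + \frac{8492}{27720} = - \frac{18111}{-13 - 160 \left(1 - 320\right)} + 8492 \cdot \frac{1}{27720} = - \frac{18111}{-13 - -51040} + \frac{193}{630} = - \frac{18111}{-13 + 51040} + \frac{193}{630} = - \frac{18111}{51027} + \frac{193}{630} = \left(-18111\right) \frac{1}{51027} + \frac{193}{630} = - \frac{6037}{17009} + \frac{193}{630} = - \frac{520573}{10715670}$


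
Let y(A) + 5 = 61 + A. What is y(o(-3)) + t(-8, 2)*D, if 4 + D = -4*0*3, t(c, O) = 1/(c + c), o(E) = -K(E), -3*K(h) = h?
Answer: 221/4 ≈ 55.250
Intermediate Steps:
K(h) = -h/3
o(E) = E/3 (o(E) = -(-1)*E/3 = E/3)
t(c, O) = 1/(2*c)
D = -4 (D = -4 - 4*0*3 = -4 + 0*3 = -4 + 0 = -4)
y(A) = 56 + A (y(A) = -5 + (61 + A) = 56 + A)
y(o(-3)) + t(-8, 2)*D = (56 + (1/3)*(-3)) + ((1/2)/(-8))*(-4) = (56 - 1) + ((1/2)*(-1/8))*(-4) = 55 - 1/16*(-4) = 55 + 1/4 = 221/4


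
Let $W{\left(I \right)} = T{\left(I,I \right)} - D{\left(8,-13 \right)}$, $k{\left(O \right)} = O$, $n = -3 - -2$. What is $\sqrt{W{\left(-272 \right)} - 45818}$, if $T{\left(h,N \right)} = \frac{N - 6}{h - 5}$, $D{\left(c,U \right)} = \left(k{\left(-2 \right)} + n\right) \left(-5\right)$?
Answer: $\frac{3 i \sqrt{390738139}}{277} \approx 214.08 i$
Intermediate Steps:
$n = -1$ ($n = -3 + 2 = -1$)
$D{\left(c,U \right)} = 15$ ($D{\left(c,U \right)} = \left(-2 - 1\right) \left(-5\right) = \left(-3\right) \left(-5\right) = 15$)
$T{\left(h,N \right)} = \frac{-6 + N}{-5 + h}$
$W{\left(I \right)} = -15 + \frac{-6 + I}{-5 + I}$ ($W{\left(I \right)} = \frac{-6 + I}{-5 + I} - 15 = -15 + \frac{-6 + I}{-5 + I}$)
$\sqrt{W{\left(-272 \right)} - 45818} = \sqrt{\frac{69 - -3808}{-5 - 272} - 45818} = \sqrt{\frac{69 + 3808}{-277} - 45818} = \sqrt{\left(- \frac{1}{277}\right) 3877 - 45818} = \sqrt{- \frac{3877}{277} - 45818} = \sqrt{- \frac{12695463}{277}} = \frac{3 i \sqrt{390738139}}{277}$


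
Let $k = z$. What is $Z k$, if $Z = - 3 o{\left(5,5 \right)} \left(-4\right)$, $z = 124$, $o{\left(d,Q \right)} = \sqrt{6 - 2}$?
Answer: $2976$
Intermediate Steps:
$o{\left(d,Q \right)} = 2$ ($o{\left(d,Q \right)} = \sqrt{4} = 2$)
$k = 124$
$Z = 24$ ($Z = \left(-3\right) 2 \left(-4\right) = \left(-6\right) \left(-4\right) = 24$)
$Z k = 24 \cdot 124 = 2976$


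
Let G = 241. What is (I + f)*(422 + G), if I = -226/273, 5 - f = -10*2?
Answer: 112183/7 ≈ 16026.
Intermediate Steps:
f = 25 (f = 5 - (-10)*2 = 5 - 1*(-20) = 5 + 20 = 25)
I = -226/273 (I = -226*1/273 = -226/273 ≈ -0.82784)
(I + f)*(422 + G) = (-226/273 + 25)*(422 + 241) = (6599/273)*663 = 112183/7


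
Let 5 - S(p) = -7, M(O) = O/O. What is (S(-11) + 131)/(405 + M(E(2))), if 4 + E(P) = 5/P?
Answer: 143/406 ≈ 0.35222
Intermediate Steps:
E(P) = -4 + 5/P
M(O) = 1
S(p) = 12 (S(p) = 5 - 1*(-7) = 5 + 7 = 12)
(S(-11) + 131)/(405 + M(E(2))) = (12 + 131)/(405 + 1) = 143/406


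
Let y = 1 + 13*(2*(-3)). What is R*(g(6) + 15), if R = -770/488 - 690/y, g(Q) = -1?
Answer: 138715/1342 ≈ 103.36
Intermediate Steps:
y = -77 (y = 1 + 13*(-6) = 1 - 78 = -77)
R = 138715/18788 (R = -770/488 - 690/(-77) = -770*1/488 - 690*(-1/77) = -385/244 + 690/77 = 138715/18788 ≈ 7.3832)
R*(g(6) + 15) = 138715*(-1 + 15)/18788 = (138715/18788)*14 = 138715/1342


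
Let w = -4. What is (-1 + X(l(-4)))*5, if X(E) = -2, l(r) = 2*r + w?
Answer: -15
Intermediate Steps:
l(r) = -4 + 2*r (l(r) = 2*r - 4 = -4 + 2*r)
(-1 + X(l(-4)))*5 = (-1 - 2)*5 = -3*5 = -15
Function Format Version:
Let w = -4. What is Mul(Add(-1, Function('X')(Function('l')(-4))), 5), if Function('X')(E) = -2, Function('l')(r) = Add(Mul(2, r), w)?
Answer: -15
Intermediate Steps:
Function('l')(r) = Add(-4, Mul(2, r)) (Function('l')(r) = Add(Mul(2, r), -4) = Add(-4, Mul(2, r)))
Mul(Add(-1, Function('X')(Function('l')(-4))), 5) = Mul(Add(-1, -2), 5) = Mul(-3, 5) = -15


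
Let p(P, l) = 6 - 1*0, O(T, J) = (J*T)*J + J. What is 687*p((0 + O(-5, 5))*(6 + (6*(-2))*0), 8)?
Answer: 4122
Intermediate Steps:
O(T, J) = J + T*J² (O(T, J) = T*J² + J = J + T*J²)
p(P, l) = 6 (p(P, l) = 6 + 0 = 6)
687*p((0 + O(-5, 5))*(6 + (6*(-2))*0), 8) = 687*6 = 4122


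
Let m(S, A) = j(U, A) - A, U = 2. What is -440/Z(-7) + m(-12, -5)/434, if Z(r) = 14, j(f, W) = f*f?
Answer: -13631/434 ≈ -31.408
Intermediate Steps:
j(f, W) = f**2
m(S, A) = 4 - A (m(S, A) = 2**2 - A = 4 - A)
-440/Z(-7) + m(-12, -5)/434 = -440/14 + (4 - 1*(-5))/434 = -440*1/14 + (4 + 5)*(1/434) = -220/7 + 9*(1/434) = -220/7 + 9/434 = -13631/434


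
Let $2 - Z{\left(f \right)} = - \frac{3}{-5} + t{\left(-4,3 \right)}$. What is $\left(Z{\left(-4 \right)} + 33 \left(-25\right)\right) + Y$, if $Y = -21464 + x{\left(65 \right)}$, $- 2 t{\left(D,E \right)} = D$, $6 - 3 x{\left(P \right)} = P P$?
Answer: $- \frac{355439}{15} \approx -23696.0$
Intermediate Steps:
$x{\left(P \right)} = 2 - \frac{P^{2}}{3}$ ($x{\left(P \right)} = 2 - \frac{P P}{3} = 2 - \frac{P^{2}}{3}$)
$t{\left(D,E \right)} = - \frac{D}{2}$
$Y = - \frac{68611}{3}$ ($Y = -21464 + \left(2 - \frac{65^{2}}{3}\right) = -21464 + \left(2 - \frac{4225}{3}\right) = -21464 - \frac{4219}{3} = - \frac{68611}{3} \approx -22870.0$)
$Z{\left(f \right)} = - \frac{3}{5}$ ($Z{\left(f \right)} = 2 - \left(- \frac{3}{-5} - -2\right) = 2 - \left(\left(-3\right) \left(- \frac{1}{5}\right) + 2\right) = 2 - \left(\frac{3}{5} + 2\right) = 2 - \frac{13}{5} = - \frac{3}{5}$)
$\left(Z{\left(-4 \right)} + 33 \left(-25\right)\right) + Y = \left(- \frac{3}{5} + 33 \left(-25\right)\right) - \frac{68611}{3} = \left(- \frac{3}{5} - 825\right) - \frac{68611}{3} = - \frac{4128}{5} - \frac{68611}{3} = - \frac{355439}{15}$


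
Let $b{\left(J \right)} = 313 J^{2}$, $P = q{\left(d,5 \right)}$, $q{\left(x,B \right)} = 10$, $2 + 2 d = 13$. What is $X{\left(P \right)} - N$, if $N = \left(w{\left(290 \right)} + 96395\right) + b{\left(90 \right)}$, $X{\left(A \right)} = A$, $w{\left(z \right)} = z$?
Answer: $-2631975$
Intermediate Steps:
$d = \frac{11}{2}$ ($d = -1 + \frac{1}{2} \cdot 13 = -1 + \frac{13}{2} = \frac{11}{2} \approx 5.5$)
$P = 10$
$N = 2631985$ ($N = \left(290 + 96395\right) + 313 \cdot 90^{2} = 96685 + 313 \cdot 8100 = 96685 + 2535300 = 2631985$)
$X{\left(P \right)} - N = 10 - 2631985 = -2631975$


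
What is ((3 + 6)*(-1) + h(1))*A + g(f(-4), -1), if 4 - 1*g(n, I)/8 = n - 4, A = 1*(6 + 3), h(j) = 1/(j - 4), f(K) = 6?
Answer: -68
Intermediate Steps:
h(j) = 1/(-4 + j)
A = 9 (A = 1*9 = 9)
g(n, I) = 64 - 8*n (g(n, I) = 32 - 8*(n - 4) = 32 - 8*(-4 + n) = 32 + (32 - 8*n) = 64 - 8*n)
((3 + 6)*(-1) + h(1))*A + g(f(-4), -1) = ((3 + 6)*(-1) + 1/(-4 + 1))*9 + (64 - 8*6) = (9*(-1) + 1/(-3))*9 + (64 - 48) = (-9 - ⅓)*9 + 16 = -28/3*9 + 16 = -84 + 16 = -68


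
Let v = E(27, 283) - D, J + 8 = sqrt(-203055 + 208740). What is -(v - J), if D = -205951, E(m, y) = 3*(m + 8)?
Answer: -206064 + sqrt(5685) ≈ -2.0599e+5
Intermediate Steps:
E(m, y) = 24 + 3*m (E(m, y) = 3*(8 + m) = 24 + 3*m)
J = -8 + sqrt(5685) (J = -8 + sqrt(-203055 + 208740) = -8 + sqrt(5685) ≈ 67.399)
v = 206056 (v = (24 + 3*27) - 1*(-205951) = (24 + 81) + 205951 = 105 + 205951 = 206056)
-(v - J) = -(206056 - (-8 + sqrt(5685))) = -(206056 + (8 - sqrt(5685))) = -(206064 - sqrt(5685)) = -206064 + sqrt(5685)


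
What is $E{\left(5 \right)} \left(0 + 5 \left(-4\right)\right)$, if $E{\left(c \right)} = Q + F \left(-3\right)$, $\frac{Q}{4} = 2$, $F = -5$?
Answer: $-460$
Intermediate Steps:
$Q = 8$ ($Q = 4 \cdot 2 = 8$)
$E{\left(c \right)} = 23$ ($E{\left(c \right)} = 8 - -15 = 8 + 15 = 23$)
$E{\left(5 \right)} \left(0 + 5 \left(-4\right)\right) = 23 \left(0 + 5 \left(-4\right)\right) = 23 \left(0 - 20\right) = 23 \left(-20\right) = -460$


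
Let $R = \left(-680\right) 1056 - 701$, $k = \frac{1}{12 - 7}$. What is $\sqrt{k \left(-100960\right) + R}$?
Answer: $17 i \sqrt{2557} \approx 859.64 i$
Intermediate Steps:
$k = \frac{1}{5} \approx 0.2$
$R = -718781$ ($R = -718080 - 701 = -718781$)
$\sqrt{k \left(-100960\right) + R} = \sqrt{\frac{1}{5} \left(-100960\right) - 718781} = \sqrt{-20192 - 718781} = \sqrt{-738973} = 17 i \sqrt{2557}$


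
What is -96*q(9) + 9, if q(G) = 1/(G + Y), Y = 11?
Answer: 21/5 ≈ 4.2000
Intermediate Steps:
q(G) = 1/(11 + G) (q(G) = 1/(G + 11) = 1/(11 + G))
-96*q(9) + 9 = -96/(11 + 9) + 9 = -96/20 + 9 = -96*1/20 + 9 = -24/5 + 9 = 21/5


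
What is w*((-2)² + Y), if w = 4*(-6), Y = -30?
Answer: 624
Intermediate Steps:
w = -24
w*((-2)² + Y) = -24*((-2)² - 30) = -24*(4 - 30) = -24*(-26) = 624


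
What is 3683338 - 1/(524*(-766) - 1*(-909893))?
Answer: 1873010523041/508509 ≈ 3.6833e+6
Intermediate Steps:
3683338 - 1/(524*(-766) - 1*(-909893)) = 3683338 - 1/(-401384 + 909893) = 3683338 - 1/508509 = 1873010523041/508509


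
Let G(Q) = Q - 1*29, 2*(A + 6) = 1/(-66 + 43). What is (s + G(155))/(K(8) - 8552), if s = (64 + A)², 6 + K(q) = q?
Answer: -8631/21160 ≈ -0.40789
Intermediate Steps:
A = -277/46 (A = -6 + 1/(2*(-66 + 43)) = -6 + (½)/(-23) = -6 + (½)*(-1/23) = -6 - 1/46 = -277/46 ≈ -6.0217)
K(q) = -6 + q
G(Q) = -29 + Q (G(Q) = Q - 29 = -29 + Q)
s = 7112889/2116 (s = (64 - 277/46)² = (2667/46)² = 7112889/2116 ≈ 3361.5)
(s + G(155))/(K(8) - 8552) = (7112889/2116 + (-29 + 155))/((-6 + 8) - 8552) = (7112889/2116 + 126)/(2 - 8552) = (7379505/2116)/(-8550) = (7379505/2116)*(-1/8550) = -8631/21160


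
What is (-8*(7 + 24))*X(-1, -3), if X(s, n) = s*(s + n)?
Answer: -992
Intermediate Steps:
X(s, n) = s*(n + s)
(-8*(7 + 24))*X(-1, -3) = (-8*(7 + 24))*(-(-3 - 1)) = (-8*31)*(-1*(-4)) = -248*4 = -992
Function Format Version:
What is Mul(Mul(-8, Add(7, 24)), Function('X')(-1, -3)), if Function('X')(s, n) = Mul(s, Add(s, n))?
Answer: -992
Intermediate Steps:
Function('X')(s, n) = Mul(s, Add(n, s))
Mul(Mul(-8, Add(7, 24)), Function('X')(-1, -3)) = Mul(Mul(-8, Add(7, 24)), Mul(-1, Add(-3, -1))) = Mul(Mul(-8, 31), Mul(-1, -4)) = Mul(-248, 4) = -992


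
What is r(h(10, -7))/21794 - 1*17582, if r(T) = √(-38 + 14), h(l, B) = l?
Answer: -17582 + I*√6/10897 ≈ -17582.0 + 0.00022479*I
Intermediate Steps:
r(T) = 2*I*√6 (r(T) = √(-24) = 2*I*√6)
r(h(10, -7))/21794 - 1*17582 = (2*I*√6)/21794 - 1*17582 = (2*I*√6)*(1/21794) - 17582 = I*√6/10897 - 17582 = -17582 + I*√6/10897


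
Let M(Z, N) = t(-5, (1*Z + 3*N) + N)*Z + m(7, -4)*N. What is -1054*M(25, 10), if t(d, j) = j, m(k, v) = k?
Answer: -1786530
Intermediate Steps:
M(Z, N) = 7*N + Z*(Z + 4*N) (M(Z, N) = ((1*Z + 3*N) + N)*Z + 7*N = ((Z + 3*N) + N)*Z + 7*N = (Z + 4*N)*Z + 7*N = Z*(Z + 4*N) + 7*N = 7*N + Z*(Z + 4*N))
-1054*M(25, 10) = -1054*(7*10 + 25*(25 + 4*10)) = -1054*(70 + 25*(25 + 40)) = -1054*(70 + 25*65) = -1054*(70 + 1625) = -1054*1695 = -1786530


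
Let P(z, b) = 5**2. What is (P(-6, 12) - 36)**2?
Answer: 121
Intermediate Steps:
P(z, b) = 25
(P(-6, 12) - 36)**2 = (25 - 36)**2 = (-11)**2 = 121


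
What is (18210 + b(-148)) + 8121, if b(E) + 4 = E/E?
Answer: 26328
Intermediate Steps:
b(E) = -3 (b(E) = -4 + E/E = -4 + 1 = -3)
(18210 + b(-148)) + 8121 = (18210 - 3) + 8121 = 18207 + 8121 = 26328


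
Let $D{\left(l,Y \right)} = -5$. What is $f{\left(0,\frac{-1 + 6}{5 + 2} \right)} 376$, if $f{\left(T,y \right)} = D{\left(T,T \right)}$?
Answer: $-1880$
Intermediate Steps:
$f{\left(T,y \right)} = -5$
$f{\left(0,\frac{-1 + 6}{5 + 2} \right)} 376 = \left(-5\right) 376 = -1880$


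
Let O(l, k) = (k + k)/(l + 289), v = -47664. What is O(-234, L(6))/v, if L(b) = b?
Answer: -1/218460 ≈ -4.5775e-6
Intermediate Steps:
O(l, k) = 2*k/(289 + l) (O(l, k) = (2*k)/(289 + l) = 2*k/(289 + l))
O(-234, L(6))/v = (2*6/(289 - 234))/(-47664) = (2*6/55)*(-1/47664) = (2*6*(1/55))*(-1/47664) = (12/55)*(-1/47664) = -1/218460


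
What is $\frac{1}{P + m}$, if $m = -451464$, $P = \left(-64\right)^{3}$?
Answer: $- \frac{1}{713608} \approx -1.4013 \cdot 10^{-6}$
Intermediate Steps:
$P = -262144$
$\frac{1}{P + m} = \frac{1}{-262144 - 451464} = \frac{1}{-713608} = - \frac{1}{713608}$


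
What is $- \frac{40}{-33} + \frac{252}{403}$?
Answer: $\frac{24436}{13299} \approx 1.8374$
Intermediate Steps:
$- \frac{40}{-33} + \frac{252}{403} = \left(-40\right) \left(- \frac{1}{33}\right) + 252 \cdot \frac{1}{403} = \frac{40}{33} + \frac{252}{403} = \frac{24436}{13299}$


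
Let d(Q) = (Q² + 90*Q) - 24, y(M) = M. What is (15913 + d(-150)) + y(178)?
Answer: 25067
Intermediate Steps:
d(Q) = -24 + Q² + 90*Q
(15913 + d(-150)) + y(178) = (15913 + (-24 + (-150)² + 90*(-150))) + 178 = (15913 + (-24 + 22500 - 13500)) + 178 = (15913 + 8976) + 178 = 24889 + 178 = 25067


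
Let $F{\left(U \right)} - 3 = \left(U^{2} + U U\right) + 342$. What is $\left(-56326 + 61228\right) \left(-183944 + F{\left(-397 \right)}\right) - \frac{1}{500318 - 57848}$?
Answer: $\frac{285480023674859}{442470} \approx 6.452 \cdot 10^{8}$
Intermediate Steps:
$F{\left(U \right)} = 345 + 2 U^{2}$ ($F{\left(U \right)} = 3 + \left(\left(U^{2} + U U\right) + 342\right) = 3 + \left(\left(U^{2} + U^{2}\right) + 342\right) = 3 + \left(2 U^{2} + 342\right) = 3 + \left(342 + 2 U^{2}\right) = 345 + 2 U^{2}$)
$\left(-56326 + 61228\right) \left(-183944 + F{\left(-397 \right)}\right) - \frac{1}{500318 - 57848} = \left(-56326 + 61228\right) \left(-183944 + \left(345 + 2 \left(-397\right)^{2}\right)\right) - \frac{1}{500318 - 57848} = 4902 \left(-183944 + \left(345 + 2 \cdot 157609\right)\right) - \frac{1}{500318 + \left(-147435 + 89587\right)} = 4902 \left(-183944 + \left(345 + 315218\right)\right) - \frac{1}{500318 - 57848} = 4902 \left(-183944 + 315563\right) - \frac{1}{442470} = 4902 \cdot 131619 - \frac{1}{442470} = 645196338 - \frac{1}{442470} = \frac{285480023674859}{442470}$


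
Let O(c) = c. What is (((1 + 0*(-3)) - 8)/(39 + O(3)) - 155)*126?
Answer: -19551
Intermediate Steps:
(((1 + 0*(-3)) - 8)/(39 + O(3)) - 155)*126 = (((1 + 0*(-3)) - 8)/(39 + 3) - 155)*126 = (((1 + 0) - 8)/42 - 155)*126 = ((1 - 8)*(1/42) - 155)*126 = (-7*1/42 - 155)*126 = (-1/6 - 155)*126 = -931/6*126 = -19551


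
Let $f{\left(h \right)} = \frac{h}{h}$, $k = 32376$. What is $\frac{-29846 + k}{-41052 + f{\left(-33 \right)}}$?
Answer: $- \frac{2530}{41051} \approx -0.061631$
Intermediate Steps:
$f{\left(h \right)} = 1$
$\frac{-29846 + k}{-41052 + f{\left(-33 \right)}} = \frac{-29846 + 32376}{-41052 + 1} = \frac{2530}{-41051} = 2530 \left(- \frac{1}{41051}\right) = - \frac{2530}{41051}$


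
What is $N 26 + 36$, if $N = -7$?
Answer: $-146$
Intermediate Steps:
$N 26 + 36 = \left(-7\right) 26 + 36 = -182 + 36 = -146$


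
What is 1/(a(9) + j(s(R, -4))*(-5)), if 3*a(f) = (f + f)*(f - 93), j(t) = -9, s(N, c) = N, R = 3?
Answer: -1/459 ≈ -0.0021787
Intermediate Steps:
a(f) = 2*f*(-93 + f)/3 (a(f) = ((f + f)*(f - 93))/3 = ((2*f)*(-93 + f))/3 = (2*f*(-93 + f))/3 = 2*f*(-93 + f)/3)
1/(a(9) + j(s(R, -4))*(-5)) = 1/((2/3)*9*(-93 + 9) - 9*(-5)) = 1/((2/3)*9*(-84) + 45) = 1/(-504 + 45) = 1/(-459) = -1/459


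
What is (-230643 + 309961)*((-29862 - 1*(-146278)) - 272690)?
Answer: -12395341132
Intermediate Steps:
(-230643 + 309961)*((-29862 - 1*(-146278)) - 272690) = 79318*((-29862 + 146278) - 272690) = 79318*(116416 - 272690) = 79318*(-156274) = -12395341132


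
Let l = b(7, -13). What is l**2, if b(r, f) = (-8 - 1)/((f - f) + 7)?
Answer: 81/49 ≈ 1.6531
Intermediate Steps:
b(r, f) = -9/7 (b(r, f) = -9/(0 + 7) = -9/7)
l = -9/7 ≈ -1.2857
l**2 = (-9/7)**2 = 81/49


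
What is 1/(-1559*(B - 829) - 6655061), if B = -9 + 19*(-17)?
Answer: -1/4845062 ≈ -2.0640e-7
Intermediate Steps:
B = -332 (B = -9 - 323 = -332)
1/(-1559*(B - 829) - 6655061) = 1/(-1559*(-332 - 829) - 6655061) = 1/(-1559*(-1161) - 6655061) = 1/(1809999 - 6655061) = 1/(-4845062) = -1/4845062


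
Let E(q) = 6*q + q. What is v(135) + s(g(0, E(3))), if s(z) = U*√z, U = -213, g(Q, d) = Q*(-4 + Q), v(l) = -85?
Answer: -85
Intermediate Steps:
E(q) = 7*q
s(z) = -213*√z
v(135) + s(g(0, E(3))) = -85 - 213*√(0*(-4 + 0)) = -85 - 213*√(0*(-4)) = -85 - 213*√0 = -85 - 213*0 = -85 + 0 = -85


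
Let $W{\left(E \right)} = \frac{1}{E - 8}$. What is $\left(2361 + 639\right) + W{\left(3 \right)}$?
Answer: $\frac{14999}{5} \approx 2999.8$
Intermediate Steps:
$W{\left(E \right)} = \frac{1}{-8 + E}$
$\left(2361 + 639\right) + W{\left(3 \right)} = \left(2361 + 639\right) + \frac{1}{-8 + 3} = 3000 + \frac{1}{-5} = 3000 - \frac{1}{5} = \frac{14999}{5}$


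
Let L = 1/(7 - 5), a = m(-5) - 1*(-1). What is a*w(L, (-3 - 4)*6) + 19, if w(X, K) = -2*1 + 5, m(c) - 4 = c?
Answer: 19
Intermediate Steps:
m(c) = 4 + c
a = 0 (a = (4 - 5) - 1*(-1) = -1 + 1 = 0)
L = ½ (L = 1/2 = ½ ≈ 0.50000)
w(X, K) = 3 (w(X, K) = -2 + 5 = 3)
a*w(L, (-3 - 4)*6) + 19 = 0*3 + 19 = 0 + 19 = 19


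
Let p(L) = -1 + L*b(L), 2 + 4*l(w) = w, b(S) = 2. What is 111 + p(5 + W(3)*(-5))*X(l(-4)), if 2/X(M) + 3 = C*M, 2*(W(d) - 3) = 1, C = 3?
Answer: 1769/15 ≈ 117.93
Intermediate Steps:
W(d) = 7/2 (W(d) = 3 + (1/2)*1 = 3 + 1/2 = 7/2)
l(w) = -1/2 + w/4
X(M) = 2/(-3 + 3*M)
p(L) = -1 + 2*L (p(L) = -1 + L*2 = -1 + 2*L)
111 + p(5 + W(3)*(-5))*X(l(-4)) = 111 + (-1 + 2*(5 + (7/2)*(-5)))*(2/(3*(-1 + (-1/2 + (1/4)*(-4))))) = 111 + (-1 + 2*(5 - 35/2))*(2/(3*(-1 + (-1/2 - 1)))) = 111 + (-1 + 2*(-25/2))*(2/(3*(-1 - 3/2))) = 111 + (-1 - 25)*(2/(3*(-5/2))) = 111 - 52*(-2)/(3*5) = 111 - 26*(-4/15) = 111 + 104/15 = 1769/15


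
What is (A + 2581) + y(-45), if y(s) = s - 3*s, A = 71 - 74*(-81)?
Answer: 8736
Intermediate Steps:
A = 6065 (A = 71 + 5994 = 6065)
y(s) = -2*s
(A + 2581) + y(-45) = (6065 + 2581) - 2*(-45) = 8646 + 90 = 8736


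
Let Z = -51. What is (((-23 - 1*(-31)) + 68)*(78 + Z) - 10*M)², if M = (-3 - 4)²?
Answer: 2439844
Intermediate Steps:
M = 49 (M = (-7)² = 49)
(((-23 - 1*(-31)) + 68)*(78 + Z) - 10*M)² = (((-23 - 1*(-31)) + 68)*(78 - 51) - 10*49)² = (((-23 + 31) + 68)*27 - 490)² = ((8 + 68)*27 - 490)² = (76*27 - 490)² = (2052 - 490)² = 1562² = 2439844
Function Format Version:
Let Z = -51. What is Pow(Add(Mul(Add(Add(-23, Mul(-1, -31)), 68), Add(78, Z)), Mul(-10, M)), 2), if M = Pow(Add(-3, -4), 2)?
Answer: 2439844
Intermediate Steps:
M = 49 (M = Pow(-7, 2) = 49)
Pow(Add(Mul(Add(Add(-23, Mul(-1, -31)), 68), Add(78, Z)), Mul(-10, M)), 2) = Pow(Add(Mul(Add(Add(-23, Mul(-1, -31)), 68), Add(78, -51)), Mul(-10, 49)), 2) = Pow(Add(Mul(Add(Add(-23, 31), 68), 27), -490), 2) = Pow(Add(Mul(Add(8, 68), 27), -490), 2) = Pow(Add(Mul(76, 27), -490), 2) = Pow(Add(2052, -490), 2) = Pow(1562, 2) = 2439844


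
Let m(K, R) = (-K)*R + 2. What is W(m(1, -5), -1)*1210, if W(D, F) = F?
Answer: -1210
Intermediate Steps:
m(K, R) = 2 - K*R (m(K, R) = -K*R + 2 = 2 - K*R)
W(m(1, -5), -1)*1210 = -1*1210 = -1210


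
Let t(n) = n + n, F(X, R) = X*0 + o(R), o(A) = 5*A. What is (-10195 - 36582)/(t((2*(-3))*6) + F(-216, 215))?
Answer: -46777/1003 ≈ -46.637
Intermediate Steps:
F(X, R) = 5*R (F(X, R) = X*0 + 5*R = 0 + 5*R = 5*R)
t(n) = 2*n
(-10195 - 36582)/(t((2*(-3))*6) + F(-216, 215)) = (-10195 - 36582)/(2*((2*(-3))*6) + 5*215) = -46777/(2*(-6*6) + 1075) = -46777/(2*(-36) + 1075) = -46777/(-72 + 1075) = -46777/1003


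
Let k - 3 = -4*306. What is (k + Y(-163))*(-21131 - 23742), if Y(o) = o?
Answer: 62104232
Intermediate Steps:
k = -1221 (k = 3 - 4*306 = 3 - 1224 = -1221)
(k + Y(-163))*(-21131 - 23742) = (-1221 - 163)*(-21131 - 23742) = -1384*(-44873) = 62104232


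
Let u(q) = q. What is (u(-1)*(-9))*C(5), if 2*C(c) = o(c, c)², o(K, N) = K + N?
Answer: 450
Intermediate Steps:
C(c) = 2*c² (C(c) = (c + c)²/2 = (2*c)²/2 = (4*c²)/2 = 2*c²)
(u(-1)*(-9))*C(5) = (-1*(-9))*(2*5²) = 9*(2*25) = 9*50 = 450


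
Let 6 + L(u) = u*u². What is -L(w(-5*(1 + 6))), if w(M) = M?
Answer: 42881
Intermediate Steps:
L(u) = -6 + u³ (L(u) = -6 + u*u² = -6 + u³)
-L(w(-5*(1 + 6))) = -(-6 + (-5*(1 + 6))³) = -(-6 + (-5*7)³) = -(-6 + (-35)³) = -(-6 - 42875) = -1*(-42881) = 42881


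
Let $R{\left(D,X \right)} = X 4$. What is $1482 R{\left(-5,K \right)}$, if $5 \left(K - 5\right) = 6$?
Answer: $\frac{183768}{5} \approx 36754.0$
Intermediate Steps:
$K = \frac{31}{5}$ ($K = 5 + \frac{1}{5} \cdot 6 = 5 + \frac{6}{5} = \frac{31}{5} \approx 6.2$)
$R{\left(D,X \right)} = 4 X$
$1482 R{\left(-5,K \right)} = 1482 \cdot 4 \cdot \frac{31}{5} = 1482 \cdot \frac{124}{5} = \frac{183768}{5}$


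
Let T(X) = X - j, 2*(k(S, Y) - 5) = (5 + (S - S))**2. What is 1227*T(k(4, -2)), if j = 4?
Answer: 33129/2 ≈ 16565.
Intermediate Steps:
k(S, Y) = 35/2 (k(S, Y) = 5 + (5 + (S - S))**2/2 = 5 + (5 + 0)**2/2 = 5 + (1/2)*5**2 = 5 + (1/2)*25 = 5 + 25/2 = 35/2)
T(X) = -4 + X (T(X) = X - 1*4 = X - 4 = -4 + X)
1227*T(k(4, -2)) = 1227*(-4 + 35/2) = 1227*(27/2) = 33129/2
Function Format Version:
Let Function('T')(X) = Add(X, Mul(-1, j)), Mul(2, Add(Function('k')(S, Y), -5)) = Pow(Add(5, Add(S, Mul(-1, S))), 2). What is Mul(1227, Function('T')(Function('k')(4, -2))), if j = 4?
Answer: Rational(33129, 2) ≈ 16565.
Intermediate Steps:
Function('k')(S, Y) = Rational(35, 2) (Function('k')(S, Y) = Add(5, Mul(Rational(1, 2), Pow(Add(5, Add(S, Mul(-1, S))), 2))) = Add(5, Mul(Rational(1, 2), Pow(Add(5, 0), 2))) = Add(5, Mul(Rational(1, 2), Pow(5, 2))) = Add(5, Mul(Rational(1, 2), 25)) = Add(5, Rational(25, 2)) = Rational(35, 2))
Function('T')(X) = Add(-4, X) (Function('T')(X) = Add(X, Mul(-1, 4)) = Add(X, -4) = Add(-4, X))
Mul(1227, Function('T')(Function('k')(4, -2))) = Mul(1227, Add(-4, Rational(35, 2))) = Mul(1227, Rational(27, 2)) = Rational(33129, 2)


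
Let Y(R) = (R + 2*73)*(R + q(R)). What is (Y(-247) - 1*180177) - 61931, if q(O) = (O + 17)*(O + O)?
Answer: -11692781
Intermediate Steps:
q(O) = 2*O*(17 + O) (q(O) = (17 + O)*(2*O) = 2*O*(17 + O))
Y(R) = (146 + R)*(R + 2*R*(17 + R)) (Y(R) = (R + 2*73)*(R + 2*R*(17 + R)) = (R + 146)*(R + 2*R*(17 + R)) = (146 + R)*(R + 2*R*(17 + R)))
(Y(-247) - 1*180177) - 61931 = (-247*(5110 + 2*(-247)² + 327*(-247)) - 1*180177) - 61931 = (-247*(5110 + 2*61009 - 80769) - 180177) - 61931 = (-247*(5110 + 122018 - 80769) - 180177) - 61931 = (-247*46359 - 180177) - 61931 = (-11450673 - 180177) - 61931 = -11630850 - 61931 = -11692781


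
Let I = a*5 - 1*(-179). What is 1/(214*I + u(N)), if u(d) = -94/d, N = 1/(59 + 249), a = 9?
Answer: 1/18984 ≈ 5.2676e-5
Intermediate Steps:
N = 1/308 ≈ 0.0032468
I = 224 (I = 9*5 - 1*(-179) = 45 + 179 = 224)
1/(214*I + u(N)) = 1/(214*224 - 94/1/308) = 1/(47936 - 94*308) = 1/(47936 - 28952) = 1/18984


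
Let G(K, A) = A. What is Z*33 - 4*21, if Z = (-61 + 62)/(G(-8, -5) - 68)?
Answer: -6165/73 ≈ -84.452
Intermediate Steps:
Z = -1/73 (Z = (-61 + 62)/(-5 - 68) = 1/(-73) = 1*(-1/73) = -1/73 ≈ -0.013699)
Z*33 - 4*21 = -1/73*33 - 4*21 = -33/73 - 84 = -6165/73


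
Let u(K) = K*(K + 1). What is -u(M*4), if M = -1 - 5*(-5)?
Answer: -9312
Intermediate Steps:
M = 24 (M = -1 + 25 = 24)
u(K) = K*(1 + K)
-u(M*4) = -24*4*(1 + 24*4) = -96*(1 + 96) = -96*97 = -1*9312 = -9312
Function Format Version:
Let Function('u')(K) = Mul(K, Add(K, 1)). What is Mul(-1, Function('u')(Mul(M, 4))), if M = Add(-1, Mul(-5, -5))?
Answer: -9312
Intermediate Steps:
M = 24 (M = Add(-1, 25) = 24)
Function('u')(K) = Mul(K, Add(1, K))
Mul(-1, Function('u')(Mul(M, 4))) = Mul(-1, Mul(Mul(24, 4), Add(1, Mul(24, 4)))) = Mul(-1, Mul(96, Add(1, 96))) = Mul(-1, Mul(96, 97)) = Mul(-1, 9312) = -9312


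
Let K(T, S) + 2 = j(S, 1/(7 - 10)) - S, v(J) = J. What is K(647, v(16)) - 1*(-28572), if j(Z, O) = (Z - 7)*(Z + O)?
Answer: 28695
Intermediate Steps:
j(Z, O) = (-7 + Z)*(O + Z)
K(T, S) = ⅓ + S² - 25*S/3 (K(T, S) = -2 + ((S² - 7/(7 - 10) - 7*S + S/(7 - 10)) - S) = -2 + ((S² - 7/(-3) - 7*S + S/(-3)) - S) = -2 + ((S² - 7*(-⅓) - 7*S - S/3) - S) = -2 + ((S² + 7/3 - 7*S - S/3) - S) = -2 + ((7/3 + S² - 22*S/3) - S) = -2 + (7/3 + S² - 25*S/3) = ⅓ + S² - 25*S/3)
K(647, v(16)) - 1*(-28572) = (⅓ + 16² - 25/3*16) - 1*(-28572) = (⅓ + 256 - 400/3) + 28572 = 123 + 28572 = 28695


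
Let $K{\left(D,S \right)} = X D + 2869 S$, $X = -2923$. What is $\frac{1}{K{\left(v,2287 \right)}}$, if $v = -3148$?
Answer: $\frac{1}{15763007} \approx 6.344 \cdot 10^{-8}$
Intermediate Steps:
$K{\left(D,S \right)} = - 2923 D + 2869 S$
$\frac{1}{K{\left(v,2287 \right)}} = \frac{1}{\left(-2923\right) \left(-3148\right) + 2869 \cdot 2287} = \frac{1}{9201604 + 6561403} = \frac{1}{15763007}$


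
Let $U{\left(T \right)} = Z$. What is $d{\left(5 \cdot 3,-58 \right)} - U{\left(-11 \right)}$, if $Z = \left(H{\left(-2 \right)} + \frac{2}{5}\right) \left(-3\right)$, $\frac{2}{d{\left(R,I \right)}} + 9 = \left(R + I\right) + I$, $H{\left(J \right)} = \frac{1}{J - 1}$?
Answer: $\frac{2}{11} \approx 0.18182$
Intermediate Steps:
$H{\left(J \right)} = \frac{1}{-1 + J}$
$d{\left(R,I \right)} = \frac{2}{-9 + R + 2 I}$ ($d{\left(R,I \right)} = \frac{2}{-9 + \left(\left(R + I\right) + I\right)} = \frac{2}{-9 + \left(\left(I + R\right) + I\right)} = \frac{2}{-9 + \left(R + 2 I\right)} = \frac{2}{-9 + R + 2 I}$)
$Z = - \frac{1}{5}$ ($Z = \left(\frac{1}{-1 - 2} + \frac{2}{5}\right) \left(-3\right) = \left(\frac{1}{-3} + 2 \cdot \frac{1}{5}\right) \left(-3\right) = \left(- \frac{1}{3} + \frac{2}{5}\right) \left(-3\right) = \frac{1}{15} \left(-3\right) = - \frac{1}{5} \approx -0.2$)
$U{\left(T \right)} = - \frac{1}{5}$
$d{\left(5 \cdot 3,-58 \right)} - U{\left(-11 \right)} = \frac{2}{-9 + 5 \cdot 3 + 2 \left(-58\right)} - - \frac{1}{5} = \frac{2}{-9 + 15 - 116} + \frac{1}{5} = \frac{2}{-110} + \frac{1}{5} = 2 \left(- \frac{1}{110}\right) + \frac{1}{5} = - \frac{1}{55} + \frac{1}{5} = \frac{2}{11}$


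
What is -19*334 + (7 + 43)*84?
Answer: -2146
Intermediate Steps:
-19*334 + (7 + 43)*84 = -6346 + 50*84 = -6346 + 4200 = -2146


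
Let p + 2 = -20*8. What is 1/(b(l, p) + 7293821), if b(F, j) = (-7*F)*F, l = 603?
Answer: 1/4748558 ≈ 2.1059e-7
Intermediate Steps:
p = -162 (p = -2 - 20*8 = -2 - 160 = -162)
b(F, j) = -7*F**2
1/(b(l, p) + 7293821) = 1/(-7*603**2 + 7293821) = 1/(-7*363609 + 7293821) = 1/(-2545263 + 7293821) = 1/4748558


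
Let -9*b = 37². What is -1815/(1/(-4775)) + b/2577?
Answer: 201005032256/23193 ≈ 8.6666e+6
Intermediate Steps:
b = -1369/9 (b = -⅑*37² = -⅑*1369 = -1369/9 ≈ -152.11)
-1815/(1/(-4775)) + b/2577 = -1815/(1/(-4775)) - 1369/9/2577 = -1815/(-1/4775) - 1369/9*1/2577 = -1815*(-4775) - 1369/23193 = 8666625 - 1369/23193 = 201005032256/23193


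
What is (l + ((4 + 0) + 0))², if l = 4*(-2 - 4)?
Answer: 400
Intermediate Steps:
l = -24 (l = 4*(-6) = -24)
(l + ((4 + 0) + 0))² = (-24 + ((4 + 0) + 0))² = (-24 + (4 + 0))² = (-24 + 4)² = (-20)² = 400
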